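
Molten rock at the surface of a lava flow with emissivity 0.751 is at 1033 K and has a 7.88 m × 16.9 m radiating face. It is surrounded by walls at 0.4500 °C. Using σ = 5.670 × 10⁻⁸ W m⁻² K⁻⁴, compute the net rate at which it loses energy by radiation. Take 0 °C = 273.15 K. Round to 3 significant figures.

Net loss ≈ 6.43×10⁶ W

Surroundings: T = 0.4500 °C + 273.15 = 273.6000 K.
Area A = 7.88 × 16.9 = 133.172 m².
Net radiated power P_net = εσA(T⁴ − T₀⁴) = 0.751×5.670×10⁻⁸×133.172×(1033⁴ − 273.6000⁴).
T⁴ − T₀⁴ = 1.13868×10¹² − 5.60356×10⁹ = 1.13308×10¹² K⁴, so P_net = 6.43×10⁶ W.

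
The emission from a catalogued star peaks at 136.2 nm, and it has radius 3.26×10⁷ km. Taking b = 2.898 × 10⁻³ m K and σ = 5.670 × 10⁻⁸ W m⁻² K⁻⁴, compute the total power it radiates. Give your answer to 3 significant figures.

P ≈ 1.55×10³² W

Wien's law: T = b/λ_max = 2.898×10⁻³/1.362×10⁻⁷ = 21277.5 K.
Surface area A = 4πR² = 4π(3.26×10¹⁰ m)² = 1.33550×10²² m².
Then P = σAT⁴ = 5.670×10⁻⁸×1.33550×10²²×(21277.5)⁴ = 1.55×10³² W.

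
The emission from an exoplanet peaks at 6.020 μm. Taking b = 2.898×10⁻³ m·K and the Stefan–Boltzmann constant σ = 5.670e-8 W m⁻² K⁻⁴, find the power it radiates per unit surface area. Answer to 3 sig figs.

I ≈ 3.05×10³ W/m²

Wien's law: T = b/λ_max = 2.898×10⁻³/6.020×10⁻⁶ = 481.395 K.
Then I = σT⁴ = 5.670×10⁻⁸×(481.395)⁴ = 3.05×10³ W/m².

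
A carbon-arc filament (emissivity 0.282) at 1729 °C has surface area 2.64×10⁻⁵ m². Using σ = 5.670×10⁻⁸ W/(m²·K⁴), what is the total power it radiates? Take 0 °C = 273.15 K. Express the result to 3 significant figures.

T = 1729 °C + 273.15 = 2002.15 K.
Area A = 2.64×10⁻⁵ m².
P = εσAT⁴ = 0.282 × 5.670×10⁻⁸ × 2.64×10⁻⁵ × (2002.15)⁴ = 6.78 W.

P ≈ 6.78 W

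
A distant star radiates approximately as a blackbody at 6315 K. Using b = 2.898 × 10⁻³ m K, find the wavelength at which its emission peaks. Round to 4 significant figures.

λ_max ≈ 0.4589 μm

Wien's displacement law: λ_max = b/T = (2.898×10⁻³ m·K)/(6315 K) = 4.5891×10⁻⁷ m.
That is 0.4589 μm, in the visible range.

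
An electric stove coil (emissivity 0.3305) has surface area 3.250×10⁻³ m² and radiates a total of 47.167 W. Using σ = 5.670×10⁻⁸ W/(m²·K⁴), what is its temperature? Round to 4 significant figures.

Area A = 3.250×10⁻³ m².
P = εσAT⁴ ⇒ T = (P/(εσA))^(1/4) = (47.167/(0.3305×5.670×10⁻⁸×3.250×10⁻³))^(1/4) = 938.1 K.

T ≈ 938.1 K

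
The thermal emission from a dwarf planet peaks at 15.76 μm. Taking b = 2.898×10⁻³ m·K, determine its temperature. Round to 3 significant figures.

T ≈ 184 K

Wien's law gives T = b/λ_max = (2.898×10⁻³ m·K)/(1.576×10⁻⁵ m) = 184 K.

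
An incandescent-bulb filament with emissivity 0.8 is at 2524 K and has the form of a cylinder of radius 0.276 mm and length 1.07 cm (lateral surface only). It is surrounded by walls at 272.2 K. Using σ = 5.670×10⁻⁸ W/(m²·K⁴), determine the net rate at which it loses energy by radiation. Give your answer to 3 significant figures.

Lateral area A = 2πrL = 2π×2.76×10⁻⁴×0.0107 = 1.85555×10⁻⁵ m².
Net radiated power P_net = εσA(T⁴ − T₀⁴) = 0.8×5.670×10⁻⁸×1.85555×10⁻⁵×(2524⁴ − 272.2⁴).
T⁴ − T₀⁴ = 4.05842×10¹³ − 5.48975×10⁹ = 4.05787×10¹³ K⁴, so P_net = 34.2 W.

Net loss ≈ 34.2 W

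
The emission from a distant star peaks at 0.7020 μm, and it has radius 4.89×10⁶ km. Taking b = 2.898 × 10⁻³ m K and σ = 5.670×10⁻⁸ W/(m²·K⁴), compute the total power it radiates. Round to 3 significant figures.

P ≈ 4.95×10²⁷ W

Wien's law: T = b/λ_max = 2.898×10⁻³/7.020×10⁻⁷ = 4128.21 K.
Surface area A = 4πR² = 4π(4.89×10⁹ m)² = 3.00488×10²⁰ m².
Then P = σAT⁴ = 5.670×10⁻⁸×3.00488×10²⁰×(4128.21)⁴ = 4.95×10²⁷ W.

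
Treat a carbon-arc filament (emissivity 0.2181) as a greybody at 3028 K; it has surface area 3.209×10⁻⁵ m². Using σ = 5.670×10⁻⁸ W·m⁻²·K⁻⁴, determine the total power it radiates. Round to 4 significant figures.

Area A = 3.209×10⁻⁵ m².
P = εσAT⁴ = 0.2181 × 5.670×10⁻⁸ × 3.209×10⁻⁵ × (3028)⁴ = 33.36 W.

P ≈ 33.36 W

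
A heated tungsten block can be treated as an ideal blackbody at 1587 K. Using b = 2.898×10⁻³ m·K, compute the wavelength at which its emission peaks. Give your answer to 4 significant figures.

Wien's displacement law: λ_max = b/T = (2.898×10⁻³ m·K)/(1587 K) = 1.8261×10⁻⁶ m.
That is 1.826 μm, in the infrared range.

λ_max ≈ 1.826 μm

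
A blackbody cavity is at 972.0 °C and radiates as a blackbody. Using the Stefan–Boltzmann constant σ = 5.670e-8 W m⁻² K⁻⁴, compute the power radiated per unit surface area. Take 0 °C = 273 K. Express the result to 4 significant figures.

I ≈ 1.362×10⁵ W/m²

T = 972.0 °C + 273 = 1245.0 K.
Stefan–Boltzmann: I = σT⁴ = 5.670×10⁻⁸ × (1245.0)⁴ = 1.362×10⁵ W/m².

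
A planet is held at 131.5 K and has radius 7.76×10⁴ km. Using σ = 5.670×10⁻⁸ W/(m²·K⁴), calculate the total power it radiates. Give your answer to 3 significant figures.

P ≈ 1.28×10¹⁸ W

Surface area A = 4πR² = 4π(7.76×10⁷ m)² = 7.56717×10¹⁶ m².
P = σAT⁴ = 5.670×10⁻⁸ × 7.56717×10¹⁶ × (131.5)⁴ = 1.28×10¹⁸ W.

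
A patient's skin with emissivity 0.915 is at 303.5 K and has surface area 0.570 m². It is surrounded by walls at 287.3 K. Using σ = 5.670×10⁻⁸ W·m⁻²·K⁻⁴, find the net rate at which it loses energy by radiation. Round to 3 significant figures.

Area A = 0.570 m².
Net radiated power P_net = εσA(T⁴ − T₀⁴) = 0.915×5.670×10⁻⁸×0.570×(303.5⁴ − 287.3⁴).
T⁴ − T₀⁴ = 8.48467×10⁹ − 6.81306×10⁹ = 1.67161×10⁹ K⁴, so P_net = 49.4 W.

Net loss ≈ 49.4 W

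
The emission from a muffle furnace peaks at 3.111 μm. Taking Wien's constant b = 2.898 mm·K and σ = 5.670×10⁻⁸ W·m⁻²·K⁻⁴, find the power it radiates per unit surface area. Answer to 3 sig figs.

Wien's law: T = b/λ_max = 2.898×10⁻³/3.111×10⁻⁶ = 931.533 K.
Then I = σT⁴ = 5.670×10⁻⁸×(931.533)⁴ = 4.27×10⁴ W/m².

I ≈ 4.27×10⁴ W/m²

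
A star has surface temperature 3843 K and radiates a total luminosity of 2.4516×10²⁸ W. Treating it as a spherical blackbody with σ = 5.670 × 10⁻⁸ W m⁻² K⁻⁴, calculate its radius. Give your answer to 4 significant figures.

L = 4πR²σT⁴ ⇒ R = √(L/(4πσT⁴)).
σT⁴ = 1.23670×10⁷ W/m², so R = √(2.4516×10²⁸/(4π×1.23670×10⁷)) = 1.256×10¹⁰ m.

R ≈ 1.256×10¹⁰ m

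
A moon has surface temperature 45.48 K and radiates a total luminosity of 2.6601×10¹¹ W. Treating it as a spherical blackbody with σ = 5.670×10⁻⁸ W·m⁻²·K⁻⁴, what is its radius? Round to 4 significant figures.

R ≈ 2.954×10⁵ m

L = 4πR²σT⁴ ⇒ R = √(L/(4πσT⁴)).
σT⁴ = 0.242586 W/m², so R = √(2.6601×10¹¹/(4π×0.242586)) = 2.954×10⁵ m.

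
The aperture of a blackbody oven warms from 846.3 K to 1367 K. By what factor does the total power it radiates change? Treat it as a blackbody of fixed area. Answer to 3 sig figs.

P₂/P₁ ≈ 6.81

P ∝ T⁴, so P₂/P₁ = (T₂/T₁)⁴ = (1367/846.3)⁴ = (1.61527)⁴ = 6.81.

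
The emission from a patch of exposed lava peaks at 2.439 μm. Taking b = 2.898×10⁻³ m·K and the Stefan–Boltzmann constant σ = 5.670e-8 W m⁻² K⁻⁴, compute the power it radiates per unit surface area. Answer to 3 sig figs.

Wien's law: T = b/λ_max = 2.898×10⁻³/2.439×10⁻⁶ = 1188.19 K.
Then I = σT⁴ = 5.670×10⁻⁸×(1188.19)⁴ = 1.13×10⁵ W/m².

I ≈ 1.13×10⁵ W/m²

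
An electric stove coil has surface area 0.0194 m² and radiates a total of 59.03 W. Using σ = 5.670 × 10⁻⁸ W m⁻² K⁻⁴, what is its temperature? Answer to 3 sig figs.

Area A = 0.0194 m².
P = σAT⁴ ⇒ T = (P/(σA))^(1/4) = (59.03/(5.670×10⁻⁸×0.0194))^(1/4) = 481 K.

T ≈ 481 K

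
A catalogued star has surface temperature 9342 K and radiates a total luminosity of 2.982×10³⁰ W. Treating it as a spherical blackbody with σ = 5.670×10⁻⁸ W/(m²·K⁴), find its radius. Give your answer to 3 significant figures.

R ≈ 2.34×10¹⁰ m

L = 4πR²σT⁴ ⇒ R = √(L/(4πσT⁴)).
σT⁴ = 4.31860×10⁸ W/m², so R = √(2.982×10³⁰/(4π×4.31860×10⁸)) = 2.34×10¹⁰ m.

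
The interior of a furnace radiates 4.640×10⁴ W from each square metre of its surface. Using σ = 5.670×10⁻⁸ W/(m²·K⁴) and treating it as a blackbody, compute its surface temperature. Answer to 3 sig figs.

I = σT⁴, so T = (I/σ)^(1/4) = (4.640×10⁴/(5.670×10⁻⁸))^(1/4) = 951 K.

T ≈ 951 K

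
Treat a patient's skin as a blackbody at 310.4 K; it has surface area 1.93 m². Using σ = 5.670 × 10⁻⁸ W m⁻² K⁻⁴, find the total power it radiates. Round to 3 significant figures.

P ≈ 1.02×10³ W

Area A = 1.93 m².
P = σAT⁴ = 5.670×10⁻⁸ × 1.93 × (310.4)⁴ = 1.02×10³ W.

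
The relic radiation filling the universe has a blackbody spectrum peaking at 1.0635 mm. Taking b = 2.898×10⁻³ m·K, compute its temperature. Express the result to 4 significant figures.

Wien's law gives T = b/λ_max = (2.898×10⁻³ m·K)/(1.0635×10⁻³ m) = 2.725 K.

T ≈ 2.725 K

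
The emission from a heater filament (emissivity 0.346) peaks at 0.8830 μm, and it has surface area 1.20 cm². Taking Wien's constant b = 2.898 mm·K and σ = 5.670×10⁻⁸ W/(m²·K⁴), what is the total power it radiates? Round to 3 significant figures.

P ≈ 273 W

Wien's law: T = b/λ_max = 2.898×10⁻³/8.830×10⁻⁷ = 3281.99 K.
Area A = 1.20 cm² = 1.20×10⁻⁴ m².
Then P = εσAT⁴ = 0.346×5.670×10⁻⁸×1.20×10⁻⁴×(3281.99)⁴ = 273 W.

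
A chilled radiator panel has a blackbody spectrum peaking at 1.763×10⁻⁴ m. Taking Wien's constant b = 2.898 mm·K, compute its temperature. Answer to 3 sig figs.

Wien's law gives T = b/λ_max = (2.898×10⁻³ m·K)/(1.763×10⁻⁴ m) = 16.4 K.

T ≈ 16.4 K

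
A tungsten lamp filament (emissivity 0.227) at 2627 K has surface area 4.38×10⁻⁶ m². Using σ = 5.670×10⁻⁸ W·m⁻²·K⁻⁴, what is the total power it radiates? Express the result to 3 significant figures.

Area A = 4.38×10⁻⁶ m².
P = εσAT⁴ = 0.227 × 5.670×10⁻⁸ × 4.38×10⁻⁶ × (2627)⁴ = 2.68 W.

P ≈ 2.68 W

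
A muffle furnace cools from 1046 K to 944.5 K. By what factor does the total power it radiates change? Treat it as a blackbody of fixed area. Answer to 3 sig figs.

P₂/P₁ ≈ 0.665

P ∝ T⁴, so P₂/P₁ = (T₂/T₁)⁴ = (944.5/1046)⁴ = (0.902964)⁴ = 0.665.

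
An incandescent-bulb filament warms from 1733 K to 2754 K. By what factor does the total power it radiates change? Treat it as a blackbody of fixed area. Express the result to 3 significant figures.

P₂/P₁ ≈ 6.38

P ∝ T⁴, so P₂/P₁ = (T₂/T₁)⁴ = (2754/1733)⁴ = (1.58915)⁴ = 6.38.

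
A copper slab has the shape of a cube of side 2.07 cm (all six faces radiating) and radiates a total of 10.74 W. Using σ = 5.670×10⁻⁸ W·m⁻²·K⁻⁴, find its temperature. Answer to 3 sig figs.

Area A = 6s² = 6×(0.0207 m)² = 2.57094×10⁻³ m².
P = σAT⁴ ⇒ T = (P/(σA))^(1/4) = (10.74/(5.670×10⁻⁸×2.57094×10⁻³))^(1/4) = 521 K.

T ≈ 521 K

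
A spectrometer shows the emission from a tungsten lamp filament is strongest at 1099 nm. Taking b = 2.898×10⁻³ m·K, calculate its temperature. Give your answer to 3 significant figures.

Wien's law gives T = b/λ_max = (2.898×10⁻³ m·K)/(1.099×10⁻⁶ m) = 2.64×10³ K.

T ≈ 2.64×10³ K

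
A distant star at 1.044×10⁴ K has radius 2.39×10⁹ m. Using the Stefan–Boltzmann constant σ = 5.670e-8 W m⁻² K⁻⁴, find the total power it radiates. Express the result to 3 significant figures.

P ≈ 4.83×10²⁸ W

Surface area A = 4πR² = 4π(2.39×10⁹ m)² = 7.17804×10¹⁹ m².
P = σAT⁴ = 5.670×10⁻⁸ × 7.17804×10¹⁹ × (1.044×10⁴)⁴ = 4.83×10²⁸ W.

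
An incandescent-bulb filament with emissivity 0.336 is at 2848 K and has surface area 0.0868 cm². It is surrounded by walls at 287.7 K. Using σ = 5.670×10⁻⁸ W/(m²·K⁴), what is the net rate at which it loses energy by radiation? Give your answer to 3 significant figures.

Area A = 0.0868 cm² = 8.68×10⁻⁶ m².
Net radiated power P_net = εσA(T⁴ − T₀⁴) = 0.336×5.670×10⁻⁸×8.68×10⁻⁶×(2848⁴ − 287.7⁴).
T⁴ − T₀⁴ = 6.57900×10¹³ − 6.85109×10⁹ = 6.57831×10¹³ K⁴, so P_net = 10.9 W.

Net loss ≈ 10.9 W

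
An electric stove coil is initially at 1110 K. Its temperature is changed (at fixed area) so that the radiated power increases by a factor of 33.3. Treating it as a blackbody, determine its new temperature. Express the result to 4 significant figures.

P ∝ T⁴, so T₂/T₁ = (P₂/P₁)^(1/4) = (33.3)^(1/4) = 2.40221.
T₂ = 1110 × 2.40221 = 2666 K.

T₂ ≈ 2666 K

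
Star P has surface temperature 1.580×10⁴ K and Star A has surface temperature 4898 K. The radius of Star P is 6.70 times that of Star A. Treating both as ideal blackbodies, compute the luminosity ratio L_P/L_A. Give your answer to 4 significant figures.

L_P/L_A ≈ 4861

L ∝ R²T⁴, so L_P/L_A = (R_P/R_A)²(T_P/T_A)⁴ = (6.70)² × (1.580×10⁴/4898)⁴ = 44.89 × 108.281 = 4861.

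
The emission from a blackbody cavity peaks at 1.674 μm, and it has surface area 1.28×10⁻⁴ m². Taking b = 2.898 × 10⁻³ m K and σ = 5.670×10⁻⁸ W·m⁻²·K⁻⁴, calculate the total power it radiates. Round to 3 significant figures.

Wien's law: T = b/λ_max = 2.898×10⁻³/1.674×10⁻⁶ = 1731.18 K.
Area A = 1.28×10⁻⁴ m².
Then P = σAT⁴ = 5.670×10⁻⁸×1.28×10⁻⁴×(1731.18)⁴ = 65.2 W.

P ≈ 65.2 W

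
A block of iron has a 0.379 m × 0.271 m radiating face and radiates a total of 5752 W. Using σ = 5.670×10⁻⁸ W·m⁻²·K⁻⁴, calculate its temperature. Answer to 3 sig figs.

T ≈ 997 K

Area A = 0.379 × 0.271 = 0.102709 m².
P = σAT⁴ ⇒ T = (P/(σA))^(1/4) = (5752/(5.670×10⁻⁸×0.102709))^(1/4) = 997 K.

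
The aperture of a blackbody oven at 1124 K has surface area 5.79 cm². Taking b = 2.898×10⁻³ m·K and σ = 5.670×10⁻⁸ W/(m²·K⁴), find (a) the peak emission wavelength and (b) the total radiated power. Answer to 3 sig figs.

λ_max ≈ 2.58 μm; P ≈ 52.4 W

(a) λ_max = b/T = 2.898×10⁻³/1124 = 2.578×10⁻⁶ m = 2.58 μm.
Area A = 5.79 cm² = 5.79×10⁻⁴ m².
(b) P = σAT⁴ = 5.670×10⁻⁸×5.79×10⁻⁴×(1124)⁴ = 52.4 W.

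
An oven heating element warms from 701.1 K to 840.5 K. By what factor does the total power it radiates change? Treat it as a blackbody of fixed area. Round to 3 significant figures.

P ∝ T⁴, so P₂/P₁ = (T₂/T₁)⁴ = (840.5/701.1)⁴ = (1.19883)⁴ = 2.07.

P₂/P₁ ≈ 2.07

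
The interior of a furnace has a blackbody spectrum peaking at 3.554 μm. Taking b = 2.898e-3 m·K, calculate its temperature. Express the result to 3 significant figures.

T ≈ 815 K

Wien's law gives T = b/λ_max = (2.898×10⁻³ m·K)/(3.554×10⁻⁶ m) = 815 K.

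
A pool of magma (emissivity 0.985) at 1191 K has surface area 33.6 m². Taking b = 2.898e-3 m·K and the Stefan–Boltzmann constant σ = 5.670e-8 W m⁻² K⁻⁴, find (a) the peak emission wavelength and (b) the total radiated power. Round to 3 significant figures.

λ_max ≈ 2.43×10³ nm; P ≈ 3.78×10⁶ W

(a) λ_max = b/T = 2.898×10⁻³/1191 = 2.433×10⁻⁶ m = 2.43×10³ nm.
Area A = 33.6 m².
(b) P = εσAT⁴ = 0.985×5.670×10⁻⁸×33.6×(1191)⁴ = 3.78×10⁶ W.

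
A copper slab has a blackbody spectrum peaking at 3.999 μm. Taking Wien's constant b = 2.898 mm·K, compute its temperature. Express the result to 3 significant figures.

T ≈ 725 K

Wien's law gives T = b/λ_max = (2.898×10⁻³ m·K)/(3.999×10⁻⁶ m) = 725 K.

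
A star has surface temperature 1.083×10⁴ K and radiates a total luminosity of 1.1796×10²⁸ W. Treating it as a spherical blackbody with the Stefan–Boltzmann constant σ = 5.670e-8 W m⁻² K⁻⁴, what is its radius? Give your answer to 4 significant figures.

L = 4πR²σT⁴ ⇒ R = √(L/(4πσT⁴)).
σT⁴ = 7.80004×10⁸ W/m², so R = √(1.1796×10²⁸/(4π×7.80004×10⁸)) = 1.097×10⁹ m.

R ≈ 1.097×10⁹ m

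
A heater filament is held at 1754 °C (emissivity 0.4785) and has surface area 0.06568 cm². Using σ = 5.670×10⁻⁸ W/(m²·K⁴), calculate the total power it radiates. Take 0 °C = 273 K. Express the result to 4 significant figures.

P ≈ 3.008 W

T = 1754 °C + 273 = 2027 K.
Area A = 0.06568 cm² = 6.568×10⁻⁶ m².
P = εσAT⁴ = 0.4785 × 5.670×10⁻⁸ × 6.568×10⁻⁶ × (2027)⁴ = 3.008 W.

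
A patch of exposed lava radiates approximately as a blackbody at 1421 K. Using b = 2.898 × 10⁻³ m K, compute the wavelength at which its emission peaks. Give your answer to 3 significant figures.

λ_max ≈ 2.04×10³ nm

Wien's displacement law: λ_max = b/T = (2.898×10⁻³ m·K)/(1421 K) = 2.039×10⁻⁶ m.
That is 2.04×10³ nm, in the infrared range.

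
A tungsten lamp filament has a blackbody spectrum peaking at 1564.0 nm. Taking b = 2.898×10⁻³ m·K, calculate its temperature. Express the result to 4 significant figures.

Wien's law gives T = b/λ_max = (2.898×10⁻³ m·K)/(1.5640×10⁻⁶ m) = 1853 K.

T ≈ 1853 K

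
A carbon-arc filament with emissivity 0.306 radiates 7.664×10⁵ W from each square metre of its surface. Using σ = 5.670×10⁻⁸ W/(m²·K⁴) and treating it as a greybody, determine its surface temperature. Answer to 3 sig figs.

T ≈ 2.58×10³ K

I = εσT⁴, so T = (I/εσ)^(1/4) = (7.664×10⁵/(0.306×5.670×10⁻⁸))^(1/4) = 2.58×10³ K.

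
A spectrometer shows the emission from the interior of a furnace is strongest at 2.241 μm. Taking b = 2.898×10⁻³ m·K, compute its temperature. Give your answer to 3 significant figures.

Wien's law gives T = b/λ_max = (2.898×10⁻³ m·K)/(2.241×10⁻⁶ m) = 1.29×10³ K.

T ≈ 1.29×10³ K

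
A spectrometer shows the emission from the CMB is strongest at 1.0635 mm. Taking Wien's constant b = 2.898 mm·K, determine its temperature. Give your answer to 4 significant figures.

T ≈ 2.725 K

Wien's law gives T = b/λ_max = (2.898×10⁻³ m·K)/(1.0635×10⁻³ m) = 2.725 K.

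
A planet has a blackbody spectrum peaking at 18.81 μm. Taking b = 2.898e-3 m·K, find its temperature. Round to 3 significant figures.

Wien's law gives T = b/λ_max = (2.898×10⁻³ m·K)/(1.881×10⁻⁵ m) = 154 K.

T ≈ 154 K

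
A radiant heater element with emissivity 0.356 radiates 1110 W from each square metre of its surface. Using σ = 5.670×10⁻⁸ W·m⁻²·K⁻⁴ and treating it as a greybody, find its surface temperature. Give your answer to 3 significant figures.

I = εσT⁴, so T = (I/εσ)^(1/4) = (1110/(0.356×5.670×10⁻⁸))^(1/4) = 484 K.

T ≈ 484 K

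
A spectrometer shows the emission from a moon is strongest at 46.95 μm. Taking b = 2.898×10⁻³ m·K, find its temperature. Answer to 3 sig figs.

Wien's law gives T = b/λ_max = (2.898×10⁻³ m·K)/(4.695×10⁻⁵ m) = 61.7 K.

T ≈ 61.7 K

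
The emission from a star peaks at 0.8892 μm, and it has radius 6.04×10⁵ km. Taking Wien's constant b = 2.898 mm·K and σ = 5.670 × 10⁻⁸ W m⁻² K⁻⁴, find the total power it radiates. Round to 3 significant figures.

P ≈ 2.93×10²⁵ W

Wien's law: T = b/λ_max = 2.898×10⁻³/8.892×10⁻⁷ = 3259.11 K.
Surface area A = 4πR² = 4π(6.04×10⁸ m)² = 4.58441×10¹⁸ m².
Then P = σAT⁴ = 5.670×10⁻⁸×4.58441×10¹⁸×(3259.11)⁴ = 2.93×10²⁵ W.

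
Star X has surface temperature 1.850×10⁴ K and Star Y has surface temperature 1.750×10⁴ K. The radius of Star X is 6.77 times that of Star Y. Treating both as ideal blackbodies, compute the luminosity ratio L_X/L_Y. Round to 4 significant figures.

L_X/L_Y ≈ 57.24

L ∝ R²T⁴, so L_X/L_Y = (R_X/R_Y)²(T_X/T_Y)⁴ = (6.77)² × (1.850×10⁴/1.750×10⁴)⁴ = 45.8329 × 1.24892 = 57.24.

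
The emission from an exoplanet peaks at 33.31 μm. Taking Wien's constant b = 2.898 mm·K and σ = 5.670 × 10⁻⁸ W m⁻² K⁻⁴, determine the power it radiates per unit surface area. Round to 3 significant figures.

I ≈ 3.25 W/m²

Wien's law: T = b/λ_max = 2.898×10⁻³/3.331×10⁻⁵ = 87.0009 K.
Then I = σT⁴ = 5.670×10⁻⁸×(87.0009)⁴ = 3.25 W/m².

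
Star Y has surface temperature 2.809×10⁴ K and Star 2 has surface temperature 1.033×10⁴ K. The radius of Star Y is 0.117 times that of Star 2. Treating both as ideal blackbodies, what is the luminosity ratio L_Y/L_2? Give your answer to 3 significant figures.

L_Y/L_2 ≈ 0.748

L ∝ R²T⁴, so L_Y/L_2 = (R_Y/R_2)²(T_Y/T_2)⁴ = (0.117)² × (2.809×10⁴/1.033×10⁴)⁴ = 0.013689 × 54.6771 = 0.748.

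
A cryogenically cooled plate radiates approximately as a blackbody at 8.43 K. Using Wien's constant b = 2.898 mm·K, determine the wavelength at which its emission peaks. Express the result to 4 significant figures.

λ_max ≈ 0.3438 mm

Wien's displacement law: λ_max = b/T = (2.898×10⁻³ m·K)/(8.43 K) = 3.4377×10⁻⁴ m.
That is 0.3438 mm, in the infrared range.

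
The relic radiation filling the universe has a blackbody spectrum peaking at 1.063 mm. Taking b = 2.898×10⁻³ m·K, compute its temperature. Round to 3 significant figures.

T ≈ 2.73 K

Wien's law gives T = b/λ_max = (2.898×10⁻³ m·K)/(1.063×10⁻³ m) = 2.73 K.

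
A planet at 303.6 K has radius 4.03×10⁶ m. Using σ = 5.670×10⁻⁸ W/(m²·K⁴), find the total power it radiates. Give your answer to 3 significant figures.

P ≈ 9.83×10¹⁶ W

Surface area A = 4πR² = 4π(4.03×10⁶ m)² = 2.04089×10¹⁴ m².
P = σAT⁴ = 5.670×10⁻⁸ × 2.04089×10¹⁴ × (303.6)⁴ = 9.83×10¹⁶ W.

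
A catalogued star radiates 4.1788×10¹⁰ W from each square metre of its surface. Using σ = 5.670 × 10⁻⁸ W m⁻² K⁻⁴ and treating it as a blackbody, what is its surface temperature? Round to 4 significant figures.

T ≈ 2.930×10⁴ K

I = σT⁴, so T = (I/σ)^(1/4) = (4.1788×10¹⁰/(5.670×10⁻⁸))^(1/4) = 2.930×10⁴ K.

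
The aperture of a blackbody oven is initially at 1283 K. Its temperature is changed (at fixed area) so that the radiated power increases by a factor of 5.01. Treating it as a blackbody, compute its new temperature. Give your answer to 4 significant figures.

P ∝ T⁴, so T₂/T₁ = (P₂/P₁)^(1/4) = (5.01)^(1/4) = 1.49610.
T₂ = 1283 × 1.49610 = 1919 K.

T₂ ≈ 1919 K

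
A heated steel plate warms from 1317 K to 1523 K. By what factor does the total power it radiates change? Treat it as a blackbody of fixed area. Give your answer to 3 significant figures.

P₂/P₁ ≈ 1.79

P ∝ T⁴, so P₂/P₁ = (T₂/T₁)⁴ = (1523/1317)⁴ = (1.15642)⁴ = 1.79.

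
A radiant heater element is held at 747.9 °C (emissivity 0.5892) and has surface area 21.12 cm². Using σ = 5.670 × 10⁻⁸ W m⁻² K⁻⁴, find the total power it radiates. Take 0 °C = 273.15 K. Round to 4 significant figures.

P ≈ 76.69 W

T = 747.9 °C + 273.15 = 1021.05 K.
Area A = 21.12 cm² = 2.112×10⁻³ m².
P = εσAT⁴ = 0.5892 × 5.670×10⁻⁸ × 2.112×10⁻³ × (1021.05)⁴ = 76.69 W.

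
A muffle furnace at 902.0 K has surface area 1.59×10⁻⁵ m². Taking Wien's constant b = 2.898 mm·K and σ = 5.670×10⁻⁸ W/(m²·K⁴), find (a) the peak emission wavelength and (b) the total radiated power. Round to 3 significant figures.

λ_max ≈ 3.21 μm; P ≈ 0.597 W

(a) λ_max = b/T = 2.898×10⁻³/902.0 = 3.213×10⁻⁶ m = 3.21 μm.
Area A = 1.59×10⁻⁵ m².
(b) P = σAT⁴ = 5.670×10⁻⁸×1.59×10⁻⁵×(902.0)⁴ = 0.597 W.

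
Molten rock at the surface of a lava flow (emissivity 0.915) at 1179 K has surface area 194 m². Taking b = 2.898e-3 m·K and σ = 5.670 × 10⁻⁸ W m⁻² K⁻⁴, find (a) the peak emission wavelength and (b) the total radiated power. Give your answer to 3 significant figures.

(a) λ_max = b/T = 2.898×10⁻³/1179 = 2.458×10⁻⁶ m = 2.46×10³ nm.
Area A = 194 m².
(b) P = εσAT⁴ = 0.915×5.670×10⁻⁸×194×(1179)⁴ = 1.94×10⁷ W.

λ_max ≈ 2.46×10³ nm; P ≈ 1.94×10⁷ W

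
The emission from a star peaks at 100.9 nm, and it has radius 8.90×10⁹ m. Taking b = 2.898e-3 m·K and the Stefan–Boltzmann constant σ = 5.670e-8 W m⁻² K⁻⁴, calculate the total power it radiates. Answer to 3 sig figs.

P ≈ 3.84×10³¹ W

Wien's law: T = b/λ_max = 2.898×10⁻³/1.009×10⁻⁷ = 28721.5 K.
Surface area A = 4πR² = 4π(8.90×10⁹ m)² = 9.95382×10²⁰ m².
Then P = σAT⁴ = 5.670×10⁻⁸×9.95382×10²⁰×(28721.5)⁴ = 3.84×10³¹ W.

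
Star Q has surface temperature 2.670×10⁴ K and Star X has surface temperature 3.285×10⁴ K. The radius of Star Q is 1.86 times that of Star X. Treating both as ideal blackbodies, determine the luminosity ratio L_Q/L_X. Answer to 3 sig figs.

L ∝ R²T⁴, so L_Q/L_X = (R_Q/R_X)²(T_Q/T_X)⁴ = (1.86)² × (2.670×10⁴/3.285×10⁴)⁴ = 3.4596 × 0.436419 = 1.51.

L_Q/L_X ≈ 1.51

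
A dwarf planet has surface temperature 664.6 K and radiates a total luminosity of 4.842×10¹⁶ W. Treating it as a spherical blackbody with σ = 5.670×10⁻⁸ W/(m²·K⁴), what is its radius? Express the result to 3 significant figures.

R ≈ 5.90×10⁵ m

L = 4πR²σT⁴ ⇒ R = √(L/(4πσT⁴)).
σT⁴ = 11061.8 W/m², so R = √(4.842×10¹⁶/(4π×11061.8)) = 5.90×10⁵ m.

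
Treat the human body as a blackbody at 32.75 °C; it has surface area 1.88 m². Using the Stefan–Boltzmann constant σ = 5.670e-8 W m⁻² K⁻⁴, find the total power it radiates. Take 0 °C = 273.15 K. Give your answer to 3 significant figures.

T = 32.75 °C + 273.15 = 305.90 K.
Area A = 1.88 m².
P = σAT⁴ = 5.670×10⁻⁸ × 1.88 × (305.90)⁴ = 933 W.

P ≈ 933 W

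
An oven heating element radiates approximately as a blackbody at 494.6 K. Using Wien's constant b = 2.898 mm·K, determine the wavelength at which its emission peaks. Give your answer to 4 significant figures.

λ_max ≈ 5.859 μm

Wien's displacement law: λ_max = b/T = (2.898×10⁻³ m·K)/(494.6 K) = 5.8593×10⁻⁶ m.
That is 5.859 μm, in the infrared range.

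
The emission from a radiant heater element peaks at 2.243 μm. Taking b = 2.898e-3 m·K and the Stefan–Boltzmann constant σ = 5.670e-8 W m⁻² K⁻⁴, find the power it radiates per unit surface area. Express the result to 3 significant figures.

Wien's law: T = b/λ_max = 2.898×10⁻³/2.243×10⁻⁶ = 1292.02 K.
Then I = σT⁴ = 5.670×10⁻⁸×(1292.02)⁴ = 1.58×10⁵ W/m².

I ≈ 1.58×10⁵ W/m²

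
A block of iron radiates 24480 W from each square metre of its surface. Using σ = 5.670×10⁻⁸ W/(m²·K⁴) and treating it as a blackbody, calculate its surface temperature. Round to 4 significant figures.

T ≈ 810.6 K

I = σT⁴, so T = (I/σ)^(1/4) = (24480/(5.670×10⁻⁸))^(1/4) = 810.6 K.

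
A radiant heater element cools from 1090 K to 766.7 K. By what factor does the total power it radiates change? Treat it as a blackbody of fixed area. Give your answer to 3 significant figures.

P₂/P₁ ≈ 0.245

P ∝ T⁴, so P₂/P₁ = (T₂/T₁)⁴ = (766.7/1090)⁴ = (0.703394)⁴ = 0.245.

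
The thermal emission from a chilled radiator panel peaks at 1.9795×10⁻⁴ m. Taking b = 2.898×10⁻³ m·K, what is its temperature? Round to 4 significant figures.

T ≈ 14.64 K

Wien's law gives T = b/λ_max = (2.898×10⁻³ m·K)/(1.9795×10⁻⁴ m) = 14.64 K.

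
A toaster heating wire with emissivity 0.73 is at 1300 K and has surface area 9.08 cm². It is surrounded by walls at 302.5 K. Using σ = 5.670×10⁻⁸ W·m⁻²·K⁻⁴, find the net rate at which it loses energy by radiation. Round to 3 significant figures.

Area A = 9.08 cm² = 9.08×10⁻⁴ m².
Net radiated power P_net = εσA(T⁴ − T₀⁴) = 0.73×5.670×10⁻⁸×9.08×10⁻⁴×(1300⁴ − 302.5⁴).
T⁴ − T₀⁴ = 2.85610×10¹² − 8.37339×10⁹ = 2.84773×10¹² K⁴, so P_net = 107 W.

Net loss ≈ 107 W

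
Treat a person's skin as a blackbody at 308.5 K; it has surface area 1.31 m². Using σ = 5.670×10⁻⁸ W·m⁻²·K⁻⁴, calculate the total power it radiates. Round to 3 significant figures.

Area A = 1.31 m².
P = σAT⁴ = 5.670×10⁻⁸ × 1.31 × (308.5)⁴ = 673 W.

P ≈ 673 W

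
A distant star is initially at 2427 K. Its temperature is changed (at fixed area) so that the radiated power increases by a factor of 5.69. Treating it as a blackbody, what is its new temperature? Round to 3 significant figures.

T₂ ≈ 3.75×10³ K

P ∝ T⁴, so T₂/T₁ = (P₂/P₁)^(1/4) = (5.69)^(1/4) = 1.54446.
T₂ = 2427 × 1.54446 = 3.75×10³ K.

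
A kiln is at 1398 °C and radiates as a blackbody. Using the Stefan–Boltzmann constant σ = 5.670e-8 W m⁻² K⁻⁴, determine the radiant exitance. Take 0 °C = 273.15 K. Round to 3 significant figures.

T = 1398 °C + 273.15 = 1671.15 K.
Stefan–Boltzmann: I = σT⁴ = 5.670×10⁻⁸ × (1671.15)⁴ = 4.42×10⁵ W/m².

I ≈ 4.42×10⁵ W/m²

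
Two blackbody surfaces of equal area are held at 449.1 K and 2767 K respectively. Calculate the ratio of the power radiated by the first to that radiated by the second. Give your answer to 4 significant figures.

With equal areas, P₁/P₂ = (T₁/T₂)⁴ = (449.1/2767)⁴ = 6.940×10⁻⁴.

P₁/P₂ ≈ 6.940×10⁻⁴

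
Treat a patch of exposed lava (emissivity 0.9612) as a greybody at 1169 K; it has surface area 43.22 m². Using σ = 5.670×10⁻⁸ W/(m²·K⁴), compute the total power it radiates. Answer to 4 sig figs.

Area A = 43.22 m².
P = εσAT⁴ = 0.9612 × 5.670×10⁻⁸ × 43.22 × (1169)⁴ = 4.399×10⁶ W.

P ≈ 4.399×10⁶ W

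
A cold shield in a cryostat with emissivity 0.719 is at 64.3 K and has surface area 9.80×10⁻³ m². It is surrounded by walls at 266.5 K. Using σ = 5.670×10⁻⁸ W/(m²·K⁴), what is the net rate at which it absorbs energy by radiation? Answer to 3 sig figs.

Area A = 9.80×10⁻³ m².
Net radiated power P_net = εσA(T⁴ − T₀⁴) = 0.719×5.670×10⁻⁸×9.80×10⁻³×(64.3⁴ − 266.5⁴).
T⁴ − T₀⁴ = 1.70940×10⁷ − 5.04416×10⁹ = -5.02707×10⁹ K⁴, so P_net = -2.01 W — negative, meaning a net gain of 2.01 W.

Net gain ≈ 2.01 W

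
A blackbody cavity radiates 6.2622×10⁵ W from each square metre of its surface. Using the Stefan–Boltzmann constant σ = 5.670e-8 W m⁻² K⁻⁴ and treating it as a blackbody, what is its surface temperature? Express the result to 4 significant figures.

I = σT⁴, so T = (I/σ)^(1/4) = (6.2622×10⁵/(5.670×10⁻⁸))^(1/4) = 1823 K.

T ≈ 1823 K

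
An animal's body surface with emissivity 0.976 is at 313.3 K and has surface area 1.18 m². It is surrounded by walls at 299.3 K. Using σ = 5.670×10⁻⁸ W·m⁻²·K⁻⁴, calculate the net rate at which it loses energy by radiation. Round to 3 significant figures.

Net loss ≈ 105 W

Area A = 1.18 m².
Net radiated power P_net = εσA(T⁴ − T₀⁴) = 0.976×5.670×10⁻⁸×1.18×(313.3⁴ − 299.3⁴).
T⁴ − T₀⁴ = 9.63478×10⁹ − 8.02466×10⁹ = 1.61012×10⁹ K⁴, so P_net = 105 W.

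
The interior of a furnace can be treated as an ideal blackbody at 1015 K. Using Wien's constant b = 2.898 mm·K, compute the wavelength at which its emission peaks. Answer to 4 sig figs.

λ_max ≈ 2.855 μm

Wien's displacement law: λ_max = b/T = (2.898×10⁻³ m·K)/(1015 K) = 2.8552×10⁻⁶ m.
That is 2.855 μm, in the infrared range.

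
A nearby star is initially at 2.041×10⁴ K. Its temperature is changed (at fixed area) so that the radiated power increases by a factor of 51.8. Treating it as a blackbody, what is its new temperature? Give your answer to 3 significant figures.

P ∝ T⁴, so T₂/T₁ = (P₂/P₁)^(1/4) = (51.8)^(1/4) = 2.68276.
T₂ = 2.041×10⁴ × 2.68276 = 5.48×10⁴ K.

T₂ ≈ 5.48×10⁴ K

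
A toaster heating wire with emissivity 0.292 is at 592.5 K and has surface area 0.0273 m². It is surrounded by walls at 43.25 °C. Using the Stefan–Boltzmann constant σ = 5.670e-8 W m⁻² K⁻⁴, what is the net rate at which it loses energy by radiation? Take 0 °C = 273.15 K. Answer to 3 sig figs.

Net loss ≈ 51.2 W

Surroundings: T = 43.25 °C + 273.15 = 316.40 K.
Area A = 0.0273 m².
Net radiated power P_net = εσA(T⁴ − T₀⁴) = 0.292×5.670×10⁻⁸×0.0273×(592.5⁴ − 316.40⁴).
T⁴ − T₀⁴ = 1.23240×10¹¹ − 1.00218×10¹⁰ = 1.13218×10¹¹ K⁴, so P_net = 51.2 W.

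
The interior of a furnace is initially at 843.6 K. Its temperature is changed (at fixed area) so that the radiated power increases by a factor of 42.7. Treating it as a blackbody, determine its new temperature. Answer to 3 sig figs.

P ∝ T⁴, so T₂/T₁ = (P₂/P₁)^(1/4) = (42.7)^(1/4) = 2.55627.
T₂ = 843.6 × 2.55627 = 2.16×10³ K.

T₂ ≈ 2.16×10³ K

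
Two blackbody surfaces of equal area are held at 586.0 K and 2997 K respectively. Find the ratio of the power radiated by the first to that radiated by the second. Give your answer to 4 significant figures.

P₁/P₂ ≈ 1.462×10⁻³

With equal areas, P₁/P₂ = (T₁/T₂)⁴ = (586.0/2997)⁴ = 1.462×10⁻³.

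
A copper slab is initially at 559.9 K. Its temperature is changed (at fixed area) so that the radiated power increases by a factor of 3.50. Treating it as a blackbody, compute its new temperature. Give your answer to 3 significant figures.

T₂ ≈ 766 K

P ∝ T⁴, so T₂/T₁ = (P₂/P₁)^(1/4) = (3.50)^(1/4) = 1.36778.
T₂ = 559.9 × 1.36778 = 766 K.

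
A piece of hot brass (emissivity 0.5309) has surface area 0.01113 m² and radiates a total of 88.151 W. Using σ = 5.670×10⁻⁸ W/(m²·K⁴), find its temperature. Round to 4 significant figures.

T ≈ 716.2 K

Area A = 0.01113 m².
P = εσAT⁴ ⇒ T = (P/(εσA))^(1/4) = (88.151/(0.5309×5.670×10⁻⁸×0.01113))^(1/4) = 716.2 K.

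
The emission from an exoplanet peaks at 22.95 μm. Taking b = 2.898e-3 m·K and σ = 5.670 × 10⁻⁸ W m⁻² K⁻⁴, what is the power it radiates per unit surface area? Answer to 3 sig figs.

Wien's law: T = b/λ_max = 2.898×10⁻³/2.295×10⁻⁵ = 126.275 K.
Then I = σT⁴ = 5.670×10⁻⁸×(126.275)⁴ = 14.4 W/m².

I ≈ 14.4 W/m²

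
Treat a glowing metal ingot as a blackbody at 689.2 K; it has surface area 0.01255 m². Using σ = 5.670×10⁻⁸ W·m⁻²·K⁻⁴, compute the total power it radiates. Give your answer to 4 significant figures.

P ≈ 160.5 W

Area A = 0.01255 m².
P = σAT⁴ = 5.670×10⁻⁸ × 0.01255 × (689.2)⁴ = 160.5 W.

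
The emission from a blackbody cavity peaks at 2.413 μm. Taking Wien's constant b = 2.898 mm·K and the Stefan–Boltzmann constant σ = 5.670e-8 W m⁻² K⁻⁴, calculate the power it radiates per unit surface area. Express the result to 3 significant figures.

Wien's law: T = b/λ_max = 2.898×10⁻³/2.413×10⁻⁶ = 1200.99 K.
Then I = σT⁴ = 5.670×10⁻⁸×(1200.99)⁴ = 1.18×10⁵ W/m².

I ≈ 1.18×10⁵ W/m²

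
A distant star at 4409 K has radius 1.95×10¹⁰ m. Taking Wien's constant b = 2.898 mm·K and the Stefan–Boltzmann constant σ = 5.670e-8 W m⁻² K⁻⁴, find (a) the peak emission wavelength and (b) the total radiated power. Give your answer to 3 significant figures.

(a) λ_max = b/T = 2.898×10⁻³/4409 = 6.573×10⁻⁷ m = 657 nm.
Surface area A = 4πR² = 4π(1.95×10¹⁰ m)² = 4.77836×10²¹ m².
(b) P = σAT⁴ = 5.670×10⁻⁸×4.77836×10²¹×(4409)⁴ = 1.02×10²⁹ W.

λ_max ≈ 657 nm; P ≈ 1.02×10²⁹ W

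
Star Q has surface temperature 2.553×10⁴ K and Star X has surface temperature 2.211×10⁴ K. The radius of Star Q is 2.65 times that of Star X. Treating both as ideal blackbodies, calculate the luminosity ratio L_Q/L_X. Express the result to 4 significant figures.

L ∝ R²T⁴, so L_Q/L_X = (R_Q/R_X)²(T_Q/T_X)⁴ = (2.65)² × (2.553×10⁴/2.211×10⁴)⁴ = 7.0225 × 1.77766 = 12.48.

L_Q/L_X ≈ 12.48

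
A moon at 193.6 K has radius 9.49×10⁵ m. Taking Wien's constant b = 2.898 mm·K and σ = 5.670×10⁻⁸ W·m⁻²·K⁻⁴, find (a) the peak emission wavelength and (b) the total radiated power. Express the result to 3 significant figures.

λ_max ≈ 15.0 μm; P ≈ 9.01×10¹⁴ W

(a) λ_max = b/T = 2.898×10⁻³/193.6 = 1.497×10⁻⁵ m = 15.0 μm.
Surface area A = 4πR² = 4π(9.49×10⁵ m)² = 1.13173×10¹³ m².
(b) P = σAT⁴ = 5.670×10⁻⁸×1.13173×10¹³×(193.6)⁴ = 9.01×10¹⁴ W.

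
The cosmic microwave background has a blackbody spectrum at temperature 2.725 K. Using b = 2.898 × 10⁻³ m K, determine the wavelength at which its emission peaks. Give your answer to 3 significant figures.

Wien's displacement law: λ_max = b/T = (2.898×10⁻³ m·K)/(2.725 K) = 1.063×10⁻³ m.
That is 1.06×10⁻³ m, in the microwave range.

λ_max ≈ 1.06×10⁻³ m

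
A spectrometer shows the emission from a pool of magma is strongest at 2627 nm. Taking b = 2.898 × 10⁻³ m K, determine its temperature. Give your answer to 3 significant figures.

Wien's law gives T = b/λ_max = (2.898×10⁻³ m·K)/(2.627×10⁻⁶ m) = 1.10×10³ K.

T ≈ 1.10×10³ K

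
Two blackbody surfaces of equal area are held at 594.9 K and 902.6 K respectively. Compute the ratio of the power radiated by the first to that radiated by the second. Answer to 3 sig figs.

P₁/P₂ ≈ 0.189

With equal areas, P₁/P₂ = (T₁/T₂)⁴ = (594.9/902.6)⁴ = 0.189.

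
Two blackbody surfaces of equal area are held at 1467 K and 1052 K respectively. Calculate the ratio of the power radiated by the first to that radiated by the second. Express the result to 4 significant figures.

P₁/P₂ ≈ 3.781

With equal areas, P₁/P₂ = (T₁/T₂)⁴ = (1467/1052)⁴ = 3.781.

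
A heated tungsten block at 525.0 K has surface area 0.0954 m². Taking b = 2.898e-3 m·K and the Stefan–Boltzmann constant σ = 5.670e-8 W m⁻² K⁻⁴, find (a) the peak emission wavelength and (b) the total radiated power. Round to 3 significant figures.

λ_max ≈ 5.52 μm; P ≈ 411 W

(a) λ_max = b/T = 2.898×10⁻³/525.0 = 5.520×10⁻⁶ m = 5.52 μm.
Area A = 0.0954 m².
(b) P = σAT⁴ = 5.670×10⁻⁸×0.0954×(525.0)⁴ = 411 W.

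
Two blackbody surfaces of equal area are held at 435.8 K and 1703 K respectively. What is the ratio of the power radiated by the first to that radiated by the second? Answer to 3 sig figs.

P₁/P₂ ≈ 4.29×10⁻³

With equal areas, P₁/P₂ = (T₁/T₂)⁴ = (435.8/1703)⁴ = 4.29×10⁻³.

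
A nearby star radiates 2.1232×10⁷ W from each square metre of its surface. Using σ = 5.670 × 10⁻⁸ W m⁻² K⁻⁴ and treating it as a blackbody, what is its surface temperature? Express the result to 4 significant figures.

I = σT⁴, so T = (I/σ)^(1/4) = (2.1232×10⁷/(5.670×10⁻⁸))^(1/4) = 4399 K.

T ≈ 4399 K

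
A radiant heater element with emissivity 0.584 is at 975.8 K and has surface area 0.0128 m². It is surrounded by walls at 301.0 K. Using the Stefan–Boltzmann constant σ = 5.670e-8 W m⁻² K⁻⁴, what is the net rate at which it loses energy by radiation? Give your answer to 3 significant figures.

Net loss ≈ 381 W

Area A = 0.0128 m².
Net radiated power P_net = εσA(T⁴ − T₀⁴) = 0.584×5.670×10⁻⁸×0.0128×(975.8⁴ − 301.0⁴).
T⁴ − T₀⁴ = 9.06657×10¹¹ − 8.20854×10⁹ = 8.98448×10¹¹ K⁴, so P_net = 381 W.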